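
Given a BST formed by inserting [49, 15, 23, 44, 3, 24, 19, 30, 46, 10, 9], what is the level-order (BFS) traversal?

Tree insertion order: [49, 15, 23, 44, 3, 24, 19, 30, 46, 10, 9]
Tree (level-order array): [49, 15, None, 3, 23, None, 10, 19, 44, 9, None, None, None, 24, 46, None, None, None, 30]
BFS from the root, enqueuing left then right child of each popped node:
  queue [49] -> pop 49, enqueue [15], visited so far: [49]
  queue [15] -> pop 15, enqueue [3, 23], visited so far: [49, 15]
  queue [3, 23] -> pop 3, enqueue [10], visited so far: [49, 15, 3]
  queue [23, 10] -> pop 23, enqueue [19, 44], visited so far: [49, 15, 3, 23]
  queue [10, 19, 44] -> pop 10, enqueue [9], visited so far: [49, 15, 3, 23, 10]
  queue [19, 44, 9] -> pop 19, enqueue [none], visited so far: [49, 15, 3, 23, 10, 19]
  queue [44, 9] -> pop 44, enqueue [24, 46], visited so far: [49, 15, 3, 23, 10, 19, 44]
  queue [9, 24, 46] -> pop 9, enqueue [none], visited so far: [49, 15, 3, 23, 10, 19, 44, 9]
  queue [24, 46] -> pop 24, enqueue [30], visited so far: [49, 15, 3, 23, 10, 19, 44, 9, 24]
  queue [46, 30] -> pop 46, enqueue [none], visited so far: [49, 15, 3, 23, 10, 19, 44, 9, 24, 46]
  queue [30] -> pop 30, enqueue [none], visited so far: [49, 15, 3, 23, 10, 19, 44, 9, 24, 46, 30]
Result: [49, 15, 3, 23, 10, 19, 44, 9, 24, 46, 30]


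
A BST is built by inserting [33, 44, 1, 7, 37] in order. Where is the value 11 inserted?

Starting tree (level order): [33, 1, 44, None, 7, 37]
Insertion path: 33 -> 1 -> 7
Result: insert 11 as right child of 7
Final tree (level order): [33, 1, 44, None, 7, 37, None, None, 11]


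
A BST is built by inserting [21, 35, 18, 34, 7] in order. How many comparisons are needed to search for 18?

Search path for 18: 21 -> 18
Found: True
Comparisons: 2


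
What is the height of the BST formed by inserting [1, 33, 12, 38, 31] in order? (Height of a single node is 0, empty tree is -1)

Insertion order: [1, 33, 12, 38, 31]
Tree (level-order array): [1, None, 33, 12, 38, None, 31]
Compute height bottom-up (empty subtree = -1):
  height(31) = 1 + max(-1, -1) = 0
  height(12) = 1 + max(-1, 0) = 1
  height(38) = 1 + max(-1, -1) = 0
  height(33) = 1 + max(1, 0) = 2
  height(1) = 1 + max(-1, 2) = 3
Height = 3


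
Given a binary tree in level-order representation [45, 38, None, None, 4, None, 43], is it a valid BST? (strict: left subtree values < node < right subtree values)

Level-order array: [45, 38, None, None, 4, None, 43]
Validate using subtree bounds (lo, hi): at each node, require lo < value < hi,
then recurse left with hi=value and right with lo=value.
Preorder trace (stopping at first violation):
  at node 45 with bounds (-inf, +inf): OK
  at node 38 with bounds (-inf, 45): OK
  at node 4 with bounds (38, 45): VIOLATION
Node 4 violates its bound: not (38 < 4 < 45).
Result: Not a valid BST


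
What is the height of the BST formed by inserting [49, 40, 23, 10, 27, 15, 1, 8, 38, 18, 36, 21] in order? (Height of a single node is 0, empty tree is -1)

Insertion order: [49, 40, 23, 10, 27, 15, 1, 8, 38, 18, 36, 21]
Tree (level-order array): [49, 40, None, 23, None, 10, 27, 1, 15, None, 38, None, 8, None, 18, 36, None, None, None, None, 21]
Compute height bottom-up (empty subtree = -1):
  height(8) = 1 + max(-1, -1) = 0
  height(1) = 1 + max(-1, 0) = 1
  height(21) = 1 + max(-1, -1) = 0
  height(18) = 1 + max(-1, 0) = 1
  height(15) = 1 + max(-1, 1) = 2
  height(10) = 1 + max(1, 2) = 3
  height(36) = 1 + max(-1, -1) = 0
  height(38) = 1 + max(0, -1) = 1
  height(27) = 1 + max(-1, 1) = 2
  height(23) = 1 + max(3, 2) = 4
  height(40) = 1 + max(4, -1) = 5
  height(49) = 1 + max(5, -1) = 6
Height = 6


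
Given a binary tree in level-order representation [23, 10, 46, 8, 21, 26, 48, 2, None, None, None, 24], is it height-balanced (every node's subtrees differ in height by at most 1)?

Tree (level-order array): [23, 10, 46, 8, 21, 26, 48, 2, None, None, None, 24]
Definition: a tree is height-balanced if, at every node, |h(left) - h(right)| <= 1 (empty subtree has height -1).
Bottom-up per-node check:
  node 2: h_left=-1, h_right=-1, diff=0 [OK], height=0
  node 8: h_left=0, h_right=-1, diff=1 [OK], height=1
  node 21: h_left=-1, h_right=-1, diff=0 [OK], height=0
  node 10: h_left=1, h_right=0, diff=1 [OK], height=2
  node 24: h_left=-1, h_right=-1, diff=0 [OK], height=0
  node 26: h_left=0, h_right=-1, diff=1 [OK], height=1
  node 48: h_left=-1, h_right=-1, diff=0 [OK], height=0
  node 46: h_left=1, h_right=0, diff=1 [OK], height=2
  node 23: h_left=2, h_right=2, diff=0 [OK], height=3
All nodes satisfy the balance condition.
Result: Balanced


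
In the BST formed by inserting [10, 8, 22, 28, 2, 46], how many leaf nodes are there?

Tree built from: [10, 8, 22, 28, 2, 46]
Tree (level-order array): [10, 8, 22, 2, None, None, 28, None, None, None, 46]
Rule: A leaf has 0 children.
Per-node child counts:
  node 10: 2 child(ren)
  node 8: 1 child(ren)
  node 2: 0 child(ren)
  node 22: 1 child(ren)
  node 28: 1 child(ren)
  node 46: 0 child(ren)
Matching nodes: [2, 46]
Count of leaf nodes: 2


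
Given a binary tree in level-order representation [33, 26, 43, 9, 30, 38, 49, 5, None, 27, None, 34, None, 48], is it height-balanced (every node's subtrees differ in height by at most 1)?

Tree (level-order array): [33, 26, 43, 9, 30, 38, 49, 5, None, 27, None, 34, None, 48]
Definition: a tree is height-balanced if, at every node, |h(left) - h(right)| <= 1 (empty subtree has height -1).
Bottom-up per-node check:
  node 5: h_left=-1, h_right=-1, diff=0 [OK], height=0
  node 9: h_left=0, h_right=-1, diff=1 [OK], height=1
  node 27: h_left=-1, h_right=-1, diff=0 [OK], height=0
  node 30: h_left=0, h_right=-1, diff=1 [OK], height=1
  node 26: h_left=1, h_right=1, diff=0 [OK], height=2
  node 34: h_left=-1, h_right=-1, diff=0 [OK], height=0
  node 38: h_left=0, h_right=-1, diff=1 [OK], height=1
  node 48: h_left=-1, h_right=-1, diff=0 [OK], height=0
  node 49: h_left=0, h_right=-1, diff=1 [OK], height=1
  node 43: h_left=1, h_right=1, diff=0 [OK], height=2
  node 33: h_left=2, h_right=2, diff=0 [OK], height=3
All nodes satisfy the balance condition.
Result: Balanced


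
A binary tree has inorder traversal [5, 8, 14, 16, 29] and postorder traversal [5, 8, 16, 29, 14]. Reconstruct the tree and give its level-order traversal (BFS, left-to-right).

Inorder:   [5, 8, 14, 16, 29]
Postorder: [5, 8, 16, 29, 14]
Algorithm: postorder visits root last, so walk postorder right-to-left;
each value is the root of the current inorder slice — split it at that
value, recurse on the right subtree first, then the left.
Recursive splits:
  root=14; inorder splits into left=[5, 8], right=[16, 29]
  root=29; inorder splits into left=[16], right=[]
  root=16; inorder splits into left=[], right=[]
  root=8; inorder splits into left=[5], right=[]
  root=5; inorder splits into left=[], right=[]
Reconstructed level-order: [14, 8, 29, 5, 16]


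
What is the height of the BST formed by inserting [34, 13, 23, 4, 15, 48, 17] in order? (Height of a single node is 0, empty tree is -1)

Insertion order: [34, 13, 23, 4, 15, 48, 17]
Tree (level-order array): [34, 13, 48, 4, 23, None, None, None, None, 15, None, None, 17]
Compute height bottom-up (empty subtree = -1):
  height(4) = 1 + max(-1, -1) = 0
  height(17) = 1 + max(-1, -1) = 0
  height(15) = 1 + max(-1, 0) = 1
  height(23) = 1 + max(1, -1) = 2
  height(13) = 1 + max(0, 2) = 3
  height(48) = 1 + max(-1, -1) = 0
  height(34) = 1 + max(3, 0) = 4
Height = 4


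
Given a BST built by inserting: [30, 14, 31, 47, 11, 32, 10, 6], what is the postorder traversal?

Tree insertion order: [30, 14, 31, 47, 11, 32, 10, 6]
Tree (level-order array): [30, 14, 31, 11, None, None, 47, 10, None, 32, None, 6]
Postorder traversal: [6, 10, 11, 14, 32, 47, 31, 30]


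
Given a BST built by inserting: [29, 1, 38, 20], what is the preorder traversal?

Tree insertion order: [29, 1, 38, 20]
Tree (level-order array): [29, 1, 38, None, 20]
Preorder traversal: [29, 1, 20, 38]


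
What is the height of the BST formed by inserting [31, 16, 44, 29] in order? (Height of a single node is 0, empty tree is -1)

Insertion order: [31, 16, 44, 29]
Tree (level-order array): [31, 16, 44, None, 29]
Compute height bottom-up (empty subtree = -1):
  height(29) = 1 + max(-1, -1) = 0
  height(16) = 1 + max(-1, 0) = 1
  height(44) = 1 + max(-1, -1) = 0
  height(31) = 1 + max(1, 0) = 2
Height = 2


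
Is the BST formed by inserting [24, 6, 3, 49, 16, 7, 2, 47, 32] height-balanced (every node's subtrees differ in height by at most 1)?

Tree (level-order array): [24, 6, 49, 3, 16, 47, None, 2, None, 7, None, 32]
Definition: a tree is height-balanced if, at every node, |h(left) - h(right)| <= 1 (empty subtree has height -1).
Bottom-up per-node check:
  node 2: h_left=-1, h_right=-1, diff=0 [OK], height=0
  node 3: h_left=0, h_right=-1, diff=1 [OK], height=1
  node 7: h_left=-1, h_right=-1, diff=0 [OK], height=0
  node 16: h_left=0, h_right=-1, diff=1 [OK], height=1
  node 6: h_left=1, h_right=1, diff=0 [OK], height=2
  node 32: h_left=-1, h_right=-1, diff=0 [OK], height=0
  node 47: h_left=0, h_right=-1, diff=1 [OK], height=1
  node 49: h_left=1, h_right=-1, diff=2 [FAIL (|1--1|=2 > 1)], height=2
  node 24: h_left=2, h_right=2, diff=0 [OK], height=3
Node 49 violates the condition: |1 - -1| = 2 > 1.
Result: Not balanced


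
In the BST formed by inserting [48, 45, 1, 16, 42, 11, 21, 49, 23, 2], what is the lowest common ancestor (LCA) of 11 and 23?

Tree insertion order: [48, 45, 1, 16, 42, 11, 21, 49, 23, 2]
Tree (level-order array): [48, 45, 49, 1, None, None, None, None, 16, 11, 42, 2, None, 21, None, None, None, None, 23]
In a BST, the LCA of p=11, q=23 is the first node v on the
root-to-leaf path with p <= v <= q (go left if both < v, right if both > v).
Walk from root:
  at 48: both 11 and 23 < 48, go left
  at 45: both 11 and 23 < 45, go left
  at 1: both 11 and 23 > 1, go right
  at 16: 11 <= 16 <= 23, this is the LCA
LCA = 16


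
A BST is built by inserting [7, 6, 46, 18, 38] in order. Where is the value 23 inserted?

Starting tree (level order): [7, 6, 46, None, None, 18, None, None, 38]
Insertion path: 7 -> 46 -> 18 -> 38
Result: insert 23 as left child of 38
Final tree (level order): [7, 6, 46, None, None, 18, None, None, 38, 23]


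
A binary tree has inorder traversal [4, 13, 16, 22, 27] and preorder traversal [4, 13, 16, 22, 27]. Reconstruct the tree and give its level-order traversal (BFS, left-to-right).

Inorder:  [4, 13, 16, 22, 27]
Preorder: [4, 13, 16, 22, 27]
Algorithm: preorder visits root first, so consume preorder in order;
for each root, split the current inorder slice at that value into
left-subtree inorder and right-subtree inorder, then recurse.
Recursive splits:
  root=4; inorder splits into left=[], right=[13, 16, 22, 27]
  root=13; inorder splits into left=[], right=[16, 22, 27]
  root=16; inorder splits into left=[], right=[22, 27]
  root=22; inorder splits into left=[], right=[27]
  root=27; inorder splits into left=[], right=[]
Reconstructed level-order: [4, 13, 16, 22, 27]


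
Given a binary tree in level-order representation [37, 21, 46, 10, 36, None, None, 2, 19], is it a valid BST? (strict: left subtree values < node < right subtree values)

Level-order array: [37, 21, 46, 10, 36, None, None, 2, 19]
Validate using subtree bounds (lo, hi): at each node, require lo < value < hi,
then recurse left with hi=value and right with lo=value.
Preorder trace (stopping at first violation):
  at node 37 with bounds (-inf, +inf): OK
  at node 21 with bounds (-inf, 37): OK
  at node 10 with bounds (-inf, 21): OK
  at node 2 with bounds (-inf, 10): OK
  at node 19 with bounds (10, 21): OK
  at node 36 with bounds (21, 37): OK
  at node 46 with bounds (37, +inf): OK
No violation found at any node.
Result: Valid BST


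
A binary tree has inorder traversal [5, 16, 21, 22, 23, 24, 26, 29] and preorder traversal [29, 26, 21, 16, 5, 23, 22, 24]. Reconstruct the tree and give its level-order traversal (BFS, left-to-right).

Inorder:  [5, 16, 21, 22, 23, 24, 26, 29]
Preorder: [29, 26, 21, 16, 5, 23, 22, 24]
Algorithm: preorder visits root first, so consume preorder in order;
for each root, split the current inorder slice at that value into
left-subtree inorder and right-subtree inorder, then recurse.
Recursive splits:
  root=29; inorder splits into left=[5, 16, 21, 22, 23, 24, 26], right=[]
  root=26; inorder splits into left=[5, 16, 21, 22, 23, 24], right=[]
  root=21; inorder splits into left=[5, 16], right=[22, 23, 24]
  root=16; inorder splits into left=[5], right=[]
  root=5; inorder splits into left=[], right=[]
  root=23; inorder splits into left=[22], right=[24]
  root=22; inorder splits into left=[], right=[]
  root=24; inorder splits into left=[], right=[]
Reconstructed level-order: [29, 26, 21, 16, 23, 5, 22, 24]


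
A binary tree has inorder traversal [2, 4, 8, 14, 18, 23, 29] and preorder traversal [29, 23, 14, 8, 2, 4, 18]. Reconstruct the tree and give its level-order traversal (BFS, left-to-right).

Inorder:  [2, 4, 8, 14, 18, 23, 29]
Preorder: [29, 23, 14, 8, 2, 4, 18]
Algorithm: preorder visits root first, so consume preorder in order;
for each root, split the current inorder slice at that value into
left-subtree inorder and right-subtree inorder, then recurse.
Recursive splits:
  root=29; inorder splits into left=[2, 4, 8, 14, 18, 23], right=[]
  root=23; inorder splits into left=[2, 4, 8, 14, 18], right=[]
  root=14; inorder splits into left=[2, 4, 8], right=[18]
  root=8; inorder splits into left=[2, 4], right=[]
  root=2; inorder splits into left=[], right=[4]
  root=4; inorder splits into left=[], right=[]
  root=18; inorder splits into left=[], right=[]
Reconstructed level-order: [29, 23, 14, 8, 18, 2, 4]


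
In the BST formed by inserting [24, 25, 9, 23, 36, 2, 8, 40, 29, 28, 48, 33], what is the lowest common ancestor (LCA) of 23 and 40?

Tree insertion order: [24, 25, 9, 23, 36, 2, 8, 40, 29, 28, 48, 33]
Tree (level-order array): [24, 9, 25, 2, 23, None, 36, None, 8, None, None, 29, 40, None, None, 28, 33, None, 48]
In a BST, the LCA of p=23, q=40 is the first node v on the
root-to-leaf path with p <= v <= q (go left if both < v, right if both > v).
Walk from root:
  at 24: 23 <= 24 <= 40, this is the LCA
LCA = 24


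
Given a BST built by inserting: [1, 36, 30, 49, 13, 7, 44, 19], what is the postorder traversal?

Tree insertion order: [1, 36, 30, 49, 13, 7, 44, 19]
Tree (level-order array): [1, None, 36, 30, 49, 13, None, 44, None, 7, 19]
Postorder traversal: [7, 19, 13, 30, 44, 49, 36, 1]


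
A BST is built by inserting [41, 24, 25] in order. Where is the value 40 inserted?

Starting tree (level order): [41, 24, None, None, 25]
Insertion path: 41 -> 24 -> 25
Result: insert 40 as right child of 25
Final tree (level order): [41, 24, None, None, 25, None, 40]


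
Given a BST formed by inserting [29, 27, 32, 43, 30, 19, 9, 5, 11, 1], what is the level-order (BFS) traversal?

Tree insertion order: [29, 27, 32, 43, 30, 19, 9, 5, 11, 1]
Tree (level-order array): [29, 27, 32, 19, None, 30, 43, 9, None, None, None, None, None, 5, 11, 1]
BFS from the root, enqueuing left then right child of each popped node:
  queue [29] -> pop 29, enqueue [27, 32], visited so far: [29]
  queue [27, 32] -> pop 27, enqueue [19], visited so far: [29, 27]
  queue [32, 19] -> pop 32, enqueue [30, 43], visited so far: [29, 27, 32]
  queue [19, 30, 43] -> pop 19, enqueue [9], visited so far: [29, 27, 32, 19]
  queue [30, 43, 9] -> pop 30, enqueue [none], visited so far: [29, 27, 32, 19, 30]
  queue [43, 9] -> pop 43, enqueue [none], visited so far: [29, 27, 32, 19, 30, 43]
  queue [9] -> pop 9, enqueue [5, 11], visited so far: [29, 27, 32, 19, 30, 43, 9]
  queue [5, 11] -> pop 5, enqueue [1], visited so far: [29, 27, 32, 19, 30, 43, 9, 5]
  queue [11, 1] -> pop 11, enqueue [none], visited so far: [29, 27, 32, 19, 30, 43, 9, 5, 11]
  queue [1] -> pop 1, enqueue [none], visited so far: [29, 27, 32, 19, 30, 43, 9, 5, 11, 1]
Result: [29, 27, 32, 19, 30, 43, 9, 5, 11, 1]


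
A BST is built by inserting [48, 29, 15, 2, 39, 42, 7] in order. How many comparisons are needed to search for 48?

Search path for 48: 48
Found: True
Comparisons: 1


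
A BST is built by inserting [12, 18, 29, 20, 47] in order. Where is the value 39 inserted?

Starting tree (level order): [12, None, 18, None, 29, 20, 47]
Insertion path: 12 -> 18 -> 29 -> 47
Result: insert 39 as left child of 47
Final tree (level order): [12, None, 18, None, 29, 20, 47, None, None, 39]


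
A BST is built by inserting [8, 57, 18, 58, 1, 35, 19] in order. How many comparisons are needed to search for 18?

Search path for 18: 8 -> 57 -> 18
Found: True
Comparisons: 3


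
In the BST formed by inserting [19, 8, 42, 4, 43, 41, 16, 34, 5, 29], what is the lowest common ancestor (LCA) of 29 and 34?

Tree insertion order: [19, 8, 42, 4, 43, 41, 16, 34, 5, 29]
Tree (level-order array): [19, 8, 42, 4, 16, 41, 43, None, 5, None, None, 34, None, None, None, None, None, 29]
In a BST, the LCA of p=29, q=34 is the first node v on the
root-to-leaf path with p <= v <= q (go left if both < v, right if both > v).
Walk from root:
  at 19: both 29 and 34 > 19, go right
  at 42: both 29 and 34 < 42, go left
  at 41: both 29 and 34 < 41, go left
  at 34: 29 <= 34 <= 34, this is the LCA
LCA = 34


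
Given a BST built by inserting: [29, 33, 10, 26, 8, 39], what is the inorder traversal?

Tree insertion order: [29, 33, 10, 26, 8, 39]
Tree (level-order array): [29, 10, 33, 8, 26, None, 39]
Inorder traversal: [8, 10, 26, 29, 33, 39]


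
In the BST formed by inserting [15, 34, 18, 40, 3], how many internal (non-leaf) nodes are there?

Tree built from: [15, 34, 18, 40, 3]
Tree (level-order array): [15, 3, 34, None, None, 18, 40]
Rule: An internal node has at least one child.
Per-node child counts:
  node 15: 2 child(ren)
  node 3: 0 child(ren)
  node 34: 2 child(ren)
  node 18: 0 child(ren)
  node 40: 0 child(ren)
Matching nodes: [15, 34]
Count of internal (non-leaf) nodes: 2


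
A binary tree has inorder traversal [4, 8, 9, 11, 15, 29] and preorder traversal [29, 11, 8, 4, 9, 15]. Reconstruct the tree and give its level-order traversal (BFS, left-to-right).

Inorder:  [4, 8, 9, 11, 15, 29]
Preorder: [29, 11, 8, 4, 9, 15]
Algorithm: preorder visits root first, so consume preorder in order;
for each root, split the current inorder slice at that value into
left-subtree inorder and right-subtree inorder, then recurse.
Recursive splits:
  root=29; inorder splits into left=[4, 8, 9, 11, 15], right=[]
  root=11; inorder splits into left=[4, 8, 9], right=[15]
  root=8; inorder splits into left=[4], right=[9]
  root=4; inorder splits into left=[], right=[]
  root=9; inorder splits into left=[], right=[]
  root=15; inorder splits into left=[], right=[]
Reconstructed level-order: [29, 11, 8, 15, 4, 9]


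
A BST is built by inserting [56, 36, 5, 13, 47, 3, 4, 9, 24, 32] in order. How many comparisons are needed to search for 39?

Search path for 39: 56 -> 36 -> 47
Found: False
Comparisons: 3


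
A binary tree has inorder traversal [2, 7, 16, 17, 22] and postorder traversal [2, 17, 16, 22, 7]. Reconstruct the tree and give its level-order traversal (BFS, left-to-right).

Inorder:   [2, 7, 16, 17, 22]
Postorder: [2, 17, 16, 22, 7]
Algorithm: postorder visits root last, so walk postorder right-to-left;
each value is the root of the current inorder slice — split it at that
value, recurse on the right subtree first, then the left.
Recursive splits:
  root=7; inorder splits into left=[2], right=[16, 17, 22]
  root=22; inorder splits into left=[16, 17], right=[]
  root=16; inorder splits into left=[], right=[17]
  root=17; inorder splits into left=[], right=[]
  root=2; inorder splits into left=[], right=[]
Reconstructed level-order: [7, 2, 22, 16, 17]


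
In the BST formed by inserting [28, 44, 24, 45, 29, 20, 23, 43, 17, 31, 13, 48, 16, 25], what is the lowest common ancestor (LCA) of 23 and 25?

Tree insertion order: [28, 44, 24, 45, 29, 20, 23, 43, 17, 31, 13, 48, 16, 25]
Tree (level-order array): [28, 24, 44, 20, 25, 29, 45, 17, 23, None, None, None, 43, None, 48, 13, None, None, None, 31, None, None, None, None, 16]
In a BST, the LCA of p=23, q=25 is the first node v on the
root-to-leaf path with p <= v <= q (go left if both < v, right if both > v).
Walk from root:
  at 28: both 23 and 25 < 28, go left
  at 24: 23 <= 24 <= 25, this is the LCA
LCA = 24


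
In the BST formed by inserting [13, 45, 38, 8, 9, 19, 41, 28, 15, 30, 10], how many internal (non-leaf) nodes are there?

Tree built from: [13, 45, 38, 8, 9, 19, 41, 28, 15, 30, 10]
Tree (level-order array): [13, 8, 45, None, 9, 38, None, None, 10, 19, 41, None, None, 15, 28, None, None, None, None, None, 30]
Rule: An internal node has at least one child.
Per-node child counts:
  node 13: 2 child(ren)
  node 8: 1 child(ren)
  node 9: 1 child(ren)
  node 10: 0 child(ren)
  node 45: 1 child(ren)
  node 38: 2 child(ren)
  node 19: 2 child(ren)
  node 15: 0 child(ren)
  node 28: 1 child(ren)
  node 30: 0 child(ren)
  node 41: 0 child(ren)
Matching nodes: [13, 8, 9, 45, 38, 19, 28]
Count of internal (non-leaf) nodes: 7


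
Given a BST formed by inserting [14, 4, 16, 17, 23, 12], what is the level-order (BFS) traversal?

Tree insertion order: [14, 4, 16, 17, 23, 12]
Tree (level-order array): [14, 4, 16, None, 12, None, 17, None, None, None, 23]
BFS from the root, enqueuing left then right child of each popped node:
  queue [14] -> pop 14, enqueue [4, 16], visited so far: [14]
  queue [4, 16] -> pop 4, enqueue [12], visited so far: [14, 4]
  queue [16, 12] -> pop 16, enqueue [17], visited so far: [14, 4, 16]
  queue [12, 17] -> pop 12, enqueue [none], visited so far: [14, 4, 16, 12]
  queue [17] -> pop 17, enqueue [23], visited so far: [14, 4, 16, 12, 17]
  queue [23] -> pop 23, enqueue [none], visited so far: [14, 4, 16, 12, 17, 23]
Result: [14, 4, 16, 12, 17, 23]


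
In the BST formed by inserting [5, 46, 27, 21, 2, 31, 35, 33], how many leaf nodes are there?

Tree built from: [5, 46, 27, 21, 2, 31, 35, 33]
Tree (level-order array): [5, 2, 46, None, None, 27, None, 21, 31, None, None, None, 35, 33]
Rule: A leaf has 0 children.
Per-node child counts:
  node 5: 2 child(ren)
  node 2: 0 child(ren)
  node 46: 1 child(ren)
  node 27: 2 child(ren)
  node 21: 0 child(ren)
  node 31: 1 child(ren)
  node 35: 1 child(ren)
  node 33: 0 child(ren)
Matching nodes: [2, 21, 33]
Count of leaf nodes: 3


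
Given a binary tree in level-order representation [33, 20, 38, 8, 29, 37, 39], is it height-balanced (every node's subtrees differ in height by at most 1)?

Tree (level-order array): [33, 20, 38, 8, 29, 37, 39]
Definition: a tree is height-balanced if, at every node, |h(left) - h(right)| <= 1 (empty subtree has height -1).
Bottom-up per-node check:
  node 8: h_left=-1, h_right=-1, diff=0 [OK], height=0
  node 29: h_left=-1, h_right=-1, diff=0 [OK], height=0
  node 20: h_left=0, h_right=0, diff=0 [OK], height=1
  node 37: h_left=-1, h_right=-1, diff=0 [OK], height=0
  node 39: h_left=-1, h_right=-1, diff=0 [OK], height=0
  node 38: h_left=0, h_right=0, diff=0 [OK], height=1
  node 33: h_left=1, h_right=1, diff=0 [OK], height=2
All nodes satisfy the balance condition.
Result: Balanced


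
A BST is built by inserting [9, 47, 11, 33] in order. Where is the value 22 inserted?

Starting tree (level order): [9, None, 47, 11, None, None, 33]
Insertion path: 9 -> 47 -> 11 -> 33
Result: insert 22 as left child of 33
Final tree (level order): [9, None, 47, 11, None, None, 33, 22]


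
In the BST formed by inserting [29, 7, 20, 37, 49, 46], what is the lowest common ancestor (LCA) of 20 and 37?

Tree insertion order: [29, 7, 20, 37, 49, 46]
Tree (level-order array): [29, 7, 37, None, 20, None, 49, None, None, 46]
In a BST, the LCA of p=20, q=37 is the first node v on the
root-to-leaf path with p <= v <= q (go left if both < v, right if both > v).
Walk from root:
  at 29: 20 <= 29 <= 37, this is the LCA
LCA = 29


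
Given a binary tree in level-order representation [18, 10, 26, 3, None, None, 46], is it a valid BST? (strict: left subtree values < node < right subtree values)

Level-order array: [18, 10, 26, 3, None, None, 46]
Validate using subtree bounds (lo, hi): at each node, require lo < value < hi,
then recurse left with hi=value and right with lo=value.
Preorder trace (stopping at first violation):
  at node 18 with bounds (-inf, +inf): OK
  at node 10 with bounds (-inf, 18): OK
  at node 3 with bounds (-inf, 10): OK
  at node 26 with bounds (18, +inf): OK
  at node 46 with bounds (26, +inf): OK
No violation found at any node.
Result: Valid BST


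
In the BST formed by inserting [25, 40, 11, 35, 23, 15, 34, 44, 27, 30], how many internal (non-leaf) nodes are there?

Tree built from: [25, 40, 11, 35, 23, 15, 34, 44, 27, 30]
Tree (level-order array): [25, 11, 40, None, 23, 35, 44, 15, None, 34, None, None, None, None, None, 27, None, None, 30]
Rule: An internal node has at least one child.
Per-node child counts:
  node 25: 2 child(ren)
  node 11: 1 child(ren)
  node 23: 1 child(ren)
  node 15: 0 child(ren)
  node 40: 2 child(ren)
  node 35: 1 child(ren)
  node 34: 1 child(ren)
  node 27: 1 child(ren)
  node 30: 0 child(ren)
  node 44: 0 child(ren)
Matching nodes: [25, 11, 23, 40, 35, 34, 27]
Count of internal (non-leaf) nodes: 7


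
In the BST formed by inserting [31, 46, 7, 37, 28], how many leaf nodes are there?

Tree built from: [31, 46, 7, 37, 28]
Tree (level-order array): [31, 7, 46, None, 28, 37]
Rule: A leaf has 0 children.
Per-node child counts:
  node 31: 2 child(ren)
  node 7: 1 child(ren)
  node 28: 0 child(ren)
  node 46: 1 child(ren)
  node 37: 0 child(ren)
Matching nodes: [28, 37]
Count of leaf nodes: 2


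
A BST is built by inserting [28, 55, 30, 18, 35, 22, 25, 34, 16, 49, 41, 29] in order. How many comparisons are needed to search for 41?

Search path for 41: 28 -> 55 -> 30 -> 35 -> 49 -> 41
Found: True
Comparisons: 6


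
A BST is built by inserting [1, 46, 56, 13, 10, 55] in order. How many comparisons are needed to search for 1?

Search path for 1: 1
Found: True
Comparisons: 1


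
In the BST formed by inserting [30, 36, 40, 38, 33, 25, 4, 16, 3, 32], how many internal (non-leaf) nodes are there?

Tree built from: [30, 36, 40, 38, 33, 25, 4, 16, 3, 32]
Tree (level-order array): [30, 25, 36, 4, None, 33, 40, 3, 16, 32, None, 38]
Rule: An internal node has at least one child.
Per-node child counts:
  node 30: 2 child(ren)
  node 25: 1 child(ren)
  node 4: 2 child(ren)
  node 3: 0 child(ren)
  node 16: 0 child(ren)
  node 36: 2 child(ren)
  node 33: 1 child(ren)
  node 32: 0 child(ren)
  node 40: 1 child(ren)
  node 38: 0 child(ren)
Matching nodes: [30, 25, 4, 36, 33, 40]
Count of internal (non-leaf) nodes: 6


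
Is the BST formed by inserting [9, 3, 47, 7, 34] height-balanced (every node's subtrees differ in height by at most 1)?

Tree (level-order array): [9, 3, 47, None, 7, 34]
Definition: a tree is height-balanced if, at every node, |h(left) - h(right)| <= 1 (empty subtree has height -1).
Bottom-up per-node check:
  node 7: h_left=-1, h_right=-1, diff=0 [OK], height=0
  node 3: h_left=-1, h_right=0, diff=1 [OK], height=1
  node 34: h_left=-1, h_right=-1, diff=0 [OK], height=0
  node 47: h_left=0, h_right=-1, diff=1 [OK], height=1
  node 9: h_left=1, h_right=1, diff=0 [OK], height=2
All nodes satisfy the balance condition.
Result: Balanced


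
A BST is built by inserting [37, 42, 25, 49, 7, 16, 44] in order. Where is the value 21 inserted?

Starting tree (level order): [37, 25, 42, 7, None, None, 49, None, 16, 44]
Insertion path: 37 -> 25 -> 7 -> 16
Result: insert 21 as right child of 16
Final tree (level order): [37, 25, 42, 7, None, None, 49, None, 16, 44, None, None, 21]


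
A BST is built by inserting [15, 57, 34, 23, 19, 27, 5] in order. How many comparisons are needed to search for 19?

Search path for 19: 15 -> 57 -> 34 -> 23 -> 19
Found: True
Comparisons: 5


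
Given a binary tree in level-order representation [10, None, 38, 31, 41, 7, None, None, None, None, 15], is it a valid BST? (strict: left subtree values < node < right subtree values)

Level-order array: [10, None, 38, 31, 41, 7, None, None, None, None, 15]
Validate using subtree bounds (lo, hi): at each node, require lo < value < hi,
then recurse left with hi=value and right with lo=value.
Preorder trace (stopping at first violation):
  at node 10 with bounds (-inf, +inf): OK
  at node 38 with bounds (10, +inf): OK
  at node 31 with bounds (10, 38): OK
  at node 7 with bounds (10, 31): VIOLATION
Node 7 violates its bound: not (10 < 7 < 31).
Result: Not a valid BST


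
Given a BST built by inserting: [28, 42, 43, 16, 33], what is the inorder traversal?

Tree insertion order: [28, 42, 43, 16, 33]
Tree (level-order array): [28, 16, 42, None, None, 33, 43]
Inorder traversal: [16, 28, 33, 42, 43]


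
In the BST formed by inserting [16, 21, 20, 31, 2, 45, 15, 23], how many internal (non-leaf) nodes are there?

Tree built from: [16, 21, 20, 31, 2, 45, 15, 23]
Tree (level-order array): [16, 2, 21, None, 15, 20, 31, None, None, None, None, 23, 45]
Rule: An internal node has at least one child.
Per-node child counts:
  node 16: 2 child(ren)
  node 2: 1 child(ren)
  node 15: 0 child(ren)
  node 21: 2 child(ren)
  node 20: 0 child(ren)
  node 31: 2 child(ren)
  node 23: 0 child(ren)
  node 45: 0 child(ren)
Matching nodes: [16, 2, 21, 31]
Count of internal (non-leaf) nodes: 4


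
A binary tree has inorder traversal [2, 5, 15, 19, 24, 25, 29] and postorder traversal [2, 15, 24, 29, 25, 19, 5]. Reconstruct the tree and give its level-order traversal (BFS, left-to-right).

Inorder:   [2, 5, 15, 19, 24, 25, 29]
Postorder: [2, 15, 24, 29, 25, 19, 5]
Algorithm: postorder visits root last, so walk postorder right-to-left;
each value is the root of the current inorder slice — split it at that
value, recurse on the right subtree first, then the left.
Recursive splits:
  root=5; inorder splits into left=[2], right=[15, 19, 24, 25, 29]
  root=19; inorder splits into left=[15], right=[24, 25, 29]
  root=25; inorder splits into left=[24], right=[29]
  root=29; inorder splits into left=[], right=[]
  root=24; inorder splits into left=[], right=[]
  root=15; inorder splits into left=[], right=[]
  root=2; inorder splits into left=[], right=[]
Reconstructed level-order: [5, 2, 19, 15, 25, 24, 29]


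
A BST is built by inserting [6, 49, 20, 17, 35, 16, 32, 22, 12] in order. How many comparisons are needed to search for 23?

Search path for 23: 6 -> 49 -> 20 -> 35 -> 32 -> 22
Found: False
Comparisons: 6


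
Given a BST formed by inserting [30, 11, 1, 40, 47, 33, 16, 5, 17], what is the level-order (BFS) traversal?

Tree insertion order: [30, 11, 1, 40, 47, 33, 16, 5, 17]
Tree (level-order array): [30, 11, 40, 1, 16, 33, 47, None, 5, None, 17]
BFS from the root, enqueuing left then right child of each popped node:
  queue [30] -> pop 30, enqueue [11, 40], visited so far: [30]
  queue [11, 40] -> pop 11, enqueue [1, 16], visited so far: [30, 11]
  queue [40, 1, 16] -> pop 40, enqueue [33, 47], visited so far: [30, 11, 40]
  queue [1, 16, 33, 47] -> pop 1, enqueue [5], visited so far: [30, 11, 40, 1]
  queue [16, 33, 47, 5] -> pop 16, enqueue [17], visited so far: [30, 11, 40, 1, 16]
  queue [33, 47, 5, 17] -> pop 33, enqueue [none], visited so far: [30, 11, 40, 1, 16, 33]
  queue [47, 5, 17] -> pop 47, enqueue [none], visited so far: [30, 11, 40, 1, 16, 33, 47]
  queue [5, 17] -> pop 5, enqueue [none], visited so far: [30, 11, 40, 1, 16, 33, 47, 5]
  queue [17] -> pop 17, enqueue [none], visited so far: [30, 11, 40, 1, 16, 33, 47, 5, 17]
Result: [30, 11, 40, 1, 16, 33, 47, 5, 17]


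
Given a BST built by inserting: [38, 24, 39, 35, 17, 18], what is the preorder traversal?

Tree insertion order: [38, 24, 39, 35, 17, 18]
Tree (level-order array): [38, 24, 39, 17, 35, None, None, None, 18]
Preorder traversal: [38, 24, 17, 18, 35, 39]


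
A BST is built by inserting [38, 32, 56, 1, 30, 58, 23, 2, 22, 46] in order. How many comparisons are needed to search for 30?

Search path for 30: 38 -> 32 -> 1 -> 30
Found: True
Comparisons: 4


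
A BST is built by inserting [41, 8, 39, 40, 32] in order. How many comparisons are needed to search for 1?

Search path for 1: 41 -> 8
Found: False
Comparisons: 2


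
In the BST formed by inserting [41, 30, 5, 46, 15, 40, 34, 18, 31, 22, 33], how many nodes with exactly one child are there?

Tree built from: [41, 30, 5, 46, 15, 40, 34, 18, 31, 22, 33]
Tree (level-order array): [41, 30, 46, 5, 40, None, None, None, 15, 34, None, None, 18, 31, None, None, 22, None, 33]
Rule: These are nodes with exactly 1 non-null child.
Per-node child counts:
  node 41: 2 child(ren)
  node 30: 2 child(ren)
  node 5: 1 child(ren)
  node 15: 1 child(ren)
  node 18: 1 child(ren)
  node 22: 0 child(ren)
  node 40: 1 child(ren)
  node 34: 1 child(ren)
  node 31: 1 child(ren)
  node 33: 0 child(ren)
  node 46: 0 child(ren)
Matching nodes: [5, 15, 18, 40, 34, 31]
Count of nodes with exactly one child: 6


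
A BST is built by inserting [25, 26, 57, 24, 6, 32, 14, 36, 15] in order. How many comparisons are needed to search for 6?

Search path for 6: 25 -> 24 -> 6
Found: True
Comparisons: 3


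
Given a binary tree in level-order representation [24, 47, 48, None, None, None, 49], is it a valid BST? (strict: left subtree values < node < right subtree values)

Level-order array: [24, 47, 48, None, None, None, 49]
Validate using subtree bounds (lo, hi): at each node, require lo < value < hi,
then recurse left with hi=value and right with lo=value.
Preorder trace (stopping at first violation):
  at node 24 with bounds (-inf, +inf): OK
  at node 47 with bounds (-inf, 24): VIOLATION
Node 47 violates its bound: not (-inf < 47 < 24).
Result: Not a valid BST


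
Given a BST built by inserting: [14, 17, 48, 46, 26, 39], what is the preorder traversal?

Tree insertion order: [14, 17, 48, 46, 26, 39]
Tree (level-order array): [14, None, 17, None, 48, 46, None, 26, None, None, 39]
Preorder traversal: [14, 17, 48, 46, 26, 39]


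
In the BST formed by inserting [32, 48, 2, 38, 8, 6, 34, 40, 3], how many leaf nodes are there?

Tree built from: [32, 48, 2, 38, 8, 6, 34, 40, 3]
Tree (level-order array): [32, 2, 48, None, 8, 38, None, 6, None, 34, 40, 3]
Rule: A leaf has 0 children.
Per-node child counts:
  node 32: 2 child(ren)
  node 2: 1 child(ren)
  node 8: 1 child(ren)
  node 6: 1 child(ren)
  node 3: 0 child(ren)
  node 48: 1 child(ren)
  node 38: 2 child(ren)
  node 34: 0 child(ren)
  node 40: 0 child(ren)
Matching nodes: [3, 34, 40]
Count of leaf nodes: 3


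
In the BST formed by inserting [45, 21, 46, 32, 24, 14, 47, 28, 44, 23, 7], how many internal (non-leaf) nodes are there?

Tree built from: [45, 21, 46, 32, 24, 14, 47, 28, 44, 23, 7]
Tree (level-order array): [45, 21, 46, 14, 32, None, 47, 7, None, 24, 44, None, None, None, None, 23, 28]
Rule: An internal node has at least one child.
Per-node child counts:
  node 45: 2 child(ren)
  node 21: 2 child(ren)
  node 14: 1 child(ren)
  node 7: 0 child(ren)
  node 32: 2 child(ren)
  node 24: 2 child(ren)
  node 23: 0 child(ren)
  node 28: 0 child(ren)
  node 44: 0 child(ren)
  node 46: 1 child(ren)
  node 47: 0 child(ren)
Matching nodes: [45, 21, 14, 32, 24, 46]
Count of internal (non-leaf) nodes: 6


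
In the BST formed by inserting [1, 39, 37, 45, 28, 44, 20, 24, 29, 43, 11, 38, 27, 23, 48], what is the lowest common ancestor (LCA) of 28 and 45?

Tree insertion order: [1, 39, 37, 45, 28, 44, 20, 24, 29, 43, 11, 38, 27, 23, 48]
Tree (level-order array): [1, None, 39, 37, 45, 28, 38, 44, 48, 20, 29, None, None, 43, None, None, None, 11, 24, None, None, None, None, None, None, 23, 27]
In a BST, the LCA of p=28, q=45 is the first node v on the
root-to-leaf path with p <= v <= q (go left if both < v, right if both > v).
Walk from root:
  at 1: both 28 and 45 > 1, go right
  at 39: 28 <= 39 <= 45, this is the LCA
LCA = 39


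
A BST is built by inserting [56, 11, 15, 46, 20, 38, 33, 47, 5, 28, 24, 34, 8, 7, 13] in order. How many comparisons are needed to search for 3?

Search path for 3: 56 -> 11 -> 5
Found: False
Comparisons: 3


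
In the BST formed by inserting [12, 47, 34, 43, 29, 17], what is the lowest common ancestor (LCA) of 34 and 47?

Tree insertion order: [12, 47, 34, 43, 29, 17]
Tree (level-order array): [12, None, 47, 34, None, 29, 43, 17]
In a BST, the LCA of p=34, q=47 is the first node v on the
root-to-leaf path with p <= v <= q (go left if both < v, right if both > v).
Walk from root:
  at 12: both 34 and 47 > 12, go right
  at 47: 34 <= 47 <= 47, this is the LCA
LCA = 47


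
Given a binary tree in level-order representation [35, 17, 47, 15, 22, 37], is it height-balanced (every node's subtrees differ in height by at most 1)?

Tree (level-order array): [35, 17, 47, 15, 22, 37]
Definition: a tree is height-balanced if, at every node, |h(left) - h(right)| <= 1 (empty subtree has height -1).
Bottom-up per-node check:
  node 15: h_left=-1, h_right=-1, diff=0 [OK], height=0
  node 22: h_left=-1, h_right=-1, diff=0 [OK], height=0
  node 17: h_left=0, h_right=0, diff=0 [OK], height=1
  node 37: h_left=-1, h_right=-1, diff=0 [OK], height=0
  node 47: h_left=0, h_right=-1, diff=1 [OK], height=1
  node 35: h_left=1, h_right=1, diff=0 [OK], height=2
All nodes satisfy the balance condition.
Result: Balanced


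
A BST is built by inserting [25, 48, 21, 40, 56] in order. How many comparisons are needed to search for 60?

Search path for 60: 25 -> 48 -> 56
Found: False
Comparisons: 3


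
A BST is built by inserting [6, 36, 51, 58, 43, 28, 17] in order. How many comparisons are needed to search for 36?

Search path for 36: 6 -> 36
Found: True
Comparisons: 2


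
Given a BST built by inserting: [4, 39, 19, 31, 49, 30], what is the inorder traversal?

Tree insertion order: [4, 39, 19, 31, 49, 30]
Tree (level-order array): [4, None, 39, 19, 49, None, 31, None, None, 30]
Inorder traversal: [4, 19, 30, 31, 39, 49]


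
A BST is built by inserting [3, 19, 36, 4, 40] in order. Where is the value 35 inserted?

Starting tree (level order): [3, None, 19, 4, 36, None, None, None, 40]
Insertion path: 3 -> 19 -> 36
Result: insert 35 as left child of 36
Final tree (level order): [3, None, 19, 4, 36, None, None, 35, 40]


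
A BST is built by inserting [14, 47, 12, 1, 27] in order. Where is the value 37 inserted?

Starting tree (level order): [14, 12, 47, 1, None, 27]
Insertion path: 14 -> 47 -> 27
Result: insert 37 as right child of 27
Final tree (level order): [14, 12, 47, 1, None, 27, None, None, None, None, 37]


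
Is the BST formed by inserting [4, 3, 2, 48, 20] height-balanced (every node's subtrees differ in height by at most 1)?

Tree (level-order array): [4, 3, 48, 2, None, 20]
Definition: a tree is height-balanced if, at every node, |h(left) - h(right)| <= 1 (empty subtree has height -1).
Bottom-up per-node check:
  node 2: h_left=-1, h_right=-1, diff=0 [OK], height=0
  node 3: h_left=0, h_right=-1, diff=1 [OK], height=1
  node 20: h_left=-1, h_right=-1, diff=0 [OK], height=0
  node 48: h_left=0, h_right=-1, diff=1 [OK], height=1
  node 4: h_left=1, h_right=1, diff=0 [OK], height=2
All nodes satisfy the balance condition.
Result: Balanced


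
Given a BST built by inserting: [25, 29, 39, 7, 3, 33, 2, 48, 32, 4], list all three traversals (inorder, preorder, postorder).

Tree insertion order: [25, 29, 39, 7, 3, 33, 2, 48, 32, 4]
Tree (level-order array): [25, 7, 29, 3, None, None, 39, 2, 4, 33, 48, None, None, None, None, 32]
Inorder (L, root, R): [2, 3, 4, 7, 25, 29, 32, 33, 39, 48]
Preorder (root, L, R): [25, 7, 3, 2, 4, 29, 39, 33, 32, 48]
Postorder (L, R, root): [2, 4, 3, 7, 32, 33, 48, 39, 29, 25]


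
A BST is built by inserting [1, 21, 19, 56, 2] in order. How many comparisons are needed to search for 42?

Search path for 42: 1 -> 21 -> 56
Found: False
Comparisons: 3


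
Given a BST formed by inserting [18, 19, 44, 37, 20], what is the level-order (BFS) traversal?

Tree insertion order: [18, 19, 44, 37, 20]
Tree (level-order array): [18, None, 19, None, 44, 37, None, 20]
BFS from the root, enqueuing left then right child of each popped node:
  queue [18] -> pop 18, enqueue [19], visited so far: [18]
  queue [19] -> pop 19, enqueue [44], visited so far: [18, 19]
  queue [44] -> pop 44, enqueue [37], visited so far: [18, 19, 44]
  queue [37] -> pop 37, enqueue [20], visited so far: [18, 19, 44, 37]
  queue [20] -> pop 20, enqueue [none], visited so far: [18, 19, 44, 37, 20]
Result: [18, 19, 44, 37, 20]
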